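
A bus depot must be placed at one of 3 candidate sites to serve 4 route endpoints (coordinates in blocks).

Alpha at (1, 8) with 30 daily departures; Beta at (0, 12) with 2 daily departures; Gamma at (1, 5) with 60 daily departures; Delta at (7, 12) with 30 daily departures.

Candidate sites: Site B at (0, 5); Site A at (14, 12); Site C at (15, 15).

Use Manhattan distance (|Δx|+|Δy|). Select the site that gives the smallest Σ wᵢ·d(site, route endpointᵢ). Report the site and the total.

Total weighted distance at each candidate:
  Site B (0, 5): total = 614
  Site A (14, 12): total = 1948
  Site C (15, 15): total = 2436
Minimum is at Site B with total 614 blocks.

Site B, total 614 blocks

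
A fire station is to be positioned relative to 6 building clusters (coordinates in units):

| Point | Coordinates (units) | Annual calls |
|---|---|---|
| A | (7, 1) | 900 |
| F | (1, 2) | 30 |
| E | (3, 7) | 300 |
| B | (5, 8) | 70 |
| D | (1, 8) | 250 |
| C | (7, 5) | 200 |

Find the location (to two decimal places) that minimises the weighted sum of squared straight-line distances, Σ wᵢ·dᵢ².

(5.27, 3.78)

The minimiser of Σwᵢ‖p−pᵢ‖² is the weighted centroid p* = (Σwᵢpᵢ)/(Σwᵢ).
Σwᵢ = 1750.
Σwᵢxᵢ = 900·7 + 30·1 + 300·3 + 70·5 + 250·1 + 200·7 = 9230.
Σwᵢyᵢ = 900·1 + 30·2 + 300·7 + 70·8 + 250·8 + 200·5 = 6620.
x* = 9230/1750 = 5.27, y* = 6620/1750 = 3.78.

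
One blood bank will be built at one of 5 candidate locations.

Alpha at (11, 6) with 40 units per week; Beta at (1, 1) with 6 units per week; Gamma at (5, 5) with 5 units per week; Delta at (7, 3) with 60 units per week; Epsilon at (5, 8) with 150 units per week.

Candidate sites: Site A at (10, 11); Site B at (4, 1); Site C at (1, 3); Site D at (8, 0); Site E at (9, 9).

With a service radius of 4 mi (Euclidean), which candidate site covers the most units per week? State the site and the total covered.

Site B, covering 66

Coverage radius r = 4 mi; a point is covered iff (Δx)²+(Δy)² ≤ 4² = 16.
  Site A (10, 11): covers {none} → 0
  Site B (4, 1): covers {Beta, Delta} → 66
  Site C (1, 3): covers {Beta} → 6
  Site D (8, 0): covers {Delta} → 60
  Site E (9, 9): covers {Alpha} → 40
Maximum coverage at Site B: 66 units per week.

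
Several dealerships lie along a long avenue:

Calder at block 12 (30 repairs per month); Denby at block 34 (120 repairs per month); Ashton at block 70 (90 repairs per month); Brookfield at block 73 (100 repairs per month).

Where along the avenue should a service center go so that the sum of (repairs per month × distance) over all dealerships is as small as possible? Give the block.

For a sum of weighted absolute distances on a line, the optimum is the weighted median (not the mean). Total weight W = 340; half-weight = 170.
Sort by position and accumulate weight:
  block 12 (Calder, w=30) → cum 30
  block 34 (Denby, w=120) → cum 150
  block 70 (Ashton, w=90) → cum 240  ≥ 170 → median here
  block 73 (Brookfield, w=100) → cum 340
Optimal location: block 70.

x = 70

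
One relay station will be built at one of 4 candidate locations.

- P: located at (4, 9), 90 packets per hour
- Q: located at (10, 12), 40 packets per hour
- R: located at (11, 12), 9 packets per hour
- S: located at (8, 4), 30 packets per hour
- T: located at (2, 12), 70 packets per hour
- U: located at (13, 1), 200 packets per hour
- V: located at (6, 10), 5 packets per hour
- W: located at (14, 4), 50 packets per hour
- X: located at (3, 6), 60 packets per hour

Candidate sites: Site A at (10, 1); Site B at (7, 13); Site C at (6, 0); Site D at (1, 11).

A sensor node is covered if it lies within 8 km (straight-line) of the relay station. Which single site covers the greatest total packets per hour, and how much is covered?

Coverage radius r = 8 km; a point is covered iff (Δx)²+(Δy)² ≤ 8² = 64.
  Site A (10, 1): covers {S, U, W} → 280
  Site B (7, 13): covers {P, Q, R, T, V} → 214
  Site C (6, 0): covers {S, U, X} → 290
  Site D (1, 11): covers {P, T, V, X} → 225
Maximum coverage at Site C: 290 packets per hour.

Site C, covering 290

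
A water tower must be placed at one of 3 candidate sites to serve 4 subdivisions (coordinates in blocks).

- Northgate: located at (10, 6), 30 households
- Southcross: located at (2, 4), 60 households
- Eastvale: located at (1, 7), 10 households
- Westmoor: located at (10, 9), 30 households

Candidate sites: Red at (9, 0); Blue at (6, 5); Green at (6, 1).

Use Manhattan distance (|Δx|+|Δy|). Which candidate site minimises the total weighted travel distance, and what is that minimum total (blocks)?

Blue, total 760 blocks

Total weighted distance at each candidate:
  Red (9, 0): total = 1320
  Blue (6, 5): total = 760
  Green (6, 1): total = 1160
Minimum is at Blue with total 760 blocks.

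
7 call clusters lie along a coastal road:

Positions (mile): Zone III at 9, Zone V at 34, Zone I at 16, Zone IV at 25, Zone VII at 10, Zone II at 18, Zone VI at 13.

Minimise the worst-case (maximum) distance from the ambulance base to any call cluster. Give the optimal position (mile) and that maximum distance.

The 1-center on a line is the midpoint of the two extreme points: leftmost at 9, rightmost at 34.
Optimal location = (9 + 34)/2 = 21.5; maximum distance = (34 − 9)/2 = 12.5.

location 21.5, max distance 12.5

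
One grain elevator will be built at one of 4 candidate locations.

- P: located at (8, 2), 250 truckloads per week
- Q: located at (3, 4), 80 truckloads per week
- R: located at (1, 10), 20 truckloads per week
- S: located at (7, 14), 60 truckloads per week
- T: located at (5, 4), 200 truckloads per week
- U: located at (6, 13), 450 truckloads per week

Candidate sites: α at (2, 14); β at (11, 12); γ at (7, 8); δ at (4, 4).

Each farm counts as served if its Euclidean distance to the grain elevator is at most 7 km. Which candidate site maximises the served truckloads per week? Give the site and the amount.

γ, covering 1060

Coverage radius r = 7 km; a point is covered iff (Δx)²+(Δy)² ≤ 7² = 49.
  α (2, 14): covers {R, S, U} → 530
  β (11, 12): covers {S, U} → 510
  γ (7, 8): covers {P, Q, R, S, T, U} → 1060
  δ (4, 4): covers {P, Q, R, T} → 550
Maximum coverage at γ: 1060 truckloads per week.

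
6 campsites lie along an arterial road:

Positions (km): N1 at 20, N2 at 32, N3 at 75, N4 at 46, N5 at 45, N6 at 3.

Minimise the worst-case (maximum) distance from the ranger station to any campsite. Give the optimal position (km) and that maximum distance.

location 39, max distance 36

The 1-center on a line is the midpoint of the two extreme points: leftmost at 3, rightmost at 75.
Optimal location = (3 + 75)/2 = 39; maximum distance = (75 − 3)/2 = 36.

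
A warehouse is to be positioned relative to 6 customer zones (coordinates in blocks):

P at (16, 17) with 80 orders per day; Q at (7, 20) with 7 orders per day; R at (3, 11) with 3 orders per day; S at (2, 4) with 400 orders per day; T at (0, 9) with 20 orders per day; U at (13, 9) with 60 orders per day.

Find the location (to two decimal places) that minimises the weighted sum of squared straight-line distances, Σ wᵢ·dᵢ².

(5.12, 6.76)

The minimiser of Σwᵢ‖p−pᵢ‖² is the weighted centroid p* = (Σwᵢpᵢ)/(Σwᵢ).
Σwᵢ = 570.
Σwᵢxᵢ = 80·16 + 7·7 + 3·3 + 400·2 + 20·0 + 60·13 = 2918.
Σwᵢyᵢ = 80·17 + 7·20 + 3·11 + 400·4 + 20·9 + 60·9 = 3853.
x* = 2918/570 = 5.12, y* = 3853/570 = 6.76.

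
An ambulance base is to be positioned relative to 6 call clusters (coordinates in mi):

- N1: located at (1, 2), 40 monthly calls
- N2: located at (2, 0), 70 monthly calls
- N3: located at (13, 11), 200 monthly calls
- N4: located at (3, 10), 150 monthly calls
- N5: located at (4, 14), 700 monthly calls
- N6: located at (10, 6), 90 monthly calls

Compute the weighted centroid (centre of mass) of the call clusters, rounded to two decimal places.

The minimiser of Σwᵢ‖p−pᵢ‖² is the weighted centroid p* = (Σwᵢpᵢ)/(Σwᵢ).
Σwᵢ = 1250.
Σwᵢxᵢ = 40·1 + 70·2 + 200·13 + 150·3 + 700·4 + 90·10 = 6930.
Σwᵢyᵢ = 40·2 + 70·0 + 200·11 + 150·10 + 700·14 + 90·6 = 14120.
x* = 6930/1250 = 5.54, y* = 14120/1250 = 11.30.

(5.54, 11.30)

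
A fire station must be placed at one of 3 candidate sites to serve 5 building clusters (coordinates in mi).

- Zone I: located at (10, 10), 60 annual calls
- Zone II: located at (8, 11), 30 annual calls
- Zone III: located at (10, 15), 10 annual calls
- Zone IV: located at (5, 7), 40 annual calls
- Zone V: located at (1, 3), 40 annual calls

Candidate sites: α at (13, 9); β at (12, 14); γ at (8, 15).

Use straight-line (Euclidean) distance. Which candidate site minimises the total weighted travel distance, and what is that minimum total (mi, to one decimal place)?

Total weighted distance at each candidate:
  α (13, 9): total = 1284.9
  β (12, 14): total = 1458.9
  γ (8, 15): total = 1360.6
Minimum is at α with total 1284.9 mi.

α, total 1284.9 mi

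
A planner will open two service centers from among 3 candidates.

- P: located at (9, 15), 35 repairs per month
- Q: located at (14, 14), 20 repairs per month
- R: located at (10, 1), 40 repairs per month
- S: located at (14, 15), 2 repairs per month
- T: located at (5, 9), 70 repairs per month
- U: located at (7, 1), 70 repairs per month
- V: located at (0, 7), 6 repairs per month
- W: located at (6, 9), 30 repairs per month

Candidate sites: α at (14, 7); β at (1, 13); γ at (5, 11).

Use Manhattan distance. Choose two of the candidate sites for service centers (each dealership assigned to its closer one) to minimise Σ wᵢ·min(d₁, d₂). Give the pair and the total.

Evaluate every pair (each demand assigned to the nearer of the two):
  {α, γ}: total = 1960
  {β, γ}: total = 2258
  {α, β}: total = 2688
Best pair: {α, γ} with total 1960.

{α, γ}, total 1960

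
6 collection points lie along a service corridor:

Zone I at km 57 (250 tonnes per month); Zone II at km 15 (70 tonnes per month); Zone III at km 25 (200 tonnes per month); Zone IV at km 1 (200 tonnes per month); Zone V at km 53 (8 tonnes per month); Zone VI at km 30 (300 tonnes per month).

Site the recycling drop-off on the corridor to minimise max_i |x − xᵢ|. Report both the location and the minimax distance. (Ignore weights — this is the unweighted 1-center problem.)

The 1-center on a line is the midpoint of the two extreme points: leftmost at 1, rightmost at 57.
Optimal location = (1 + 57)/2 = 29; maximum distance = (57 − 1)/2 = 28.

location 29, max distance 28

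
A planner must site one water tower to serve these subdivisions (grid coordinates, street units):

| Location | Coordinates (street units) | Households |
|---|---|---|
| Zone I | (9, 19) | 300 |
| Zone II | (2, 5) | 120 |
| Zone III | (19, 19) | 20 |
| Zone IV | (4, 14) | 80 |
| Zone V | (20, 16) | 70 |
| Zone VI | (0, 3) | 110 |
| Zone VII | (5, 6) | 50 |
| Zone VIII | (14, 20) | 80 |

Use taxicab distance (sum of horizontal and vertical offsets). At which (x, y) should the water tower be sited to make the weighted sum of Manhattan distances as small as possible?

Manhattan distance separates: Σwᵢ(|x−xᵢ|+|y−yᵢ|) = Σwᵢ|x−xᵢ| + Σwᵢ|y−yᵢ|, so x and y are optimised independently as 1-D weighted medians.
Total weight W = 830; half = 415.
x-coordinate, sorted with cumulative weight:
  x=0 (Zone VI, w=110) cum 110
  x=2 (Zone II, w=120) cum 230
  x=4 (Zone IV, w=80) cum 310
  x=5 (Zone VII, w=50) cum 360
  x=9 (Zone I, w=300) cum 660  ← median
  x=14 (Zone VIII, w=80) cum 740
  x=19 (Zone III, w=20) cum 760
  x=20 (Zone V, w=70) cum 830
⇒ x* = 9
y-coordinate, sorted with cumulative weight:
  y=3 (Zone VI, w=110) cum 110
  y=5 (Zone II, w=120) cum 230
  y=6 (Zone VII, w=50) cum 280
  y=14 (Zone IV, w=80) cum 360
  y=16 (Zone V, w=70) cum 430  ← median
  y=19 (Zone I, w=300) cum 730
  y=19 (Zone III, w=20) cum 750
  y=20 (Zone VIII, w=80) cum 830
⇒ y* = 16

(9, 16)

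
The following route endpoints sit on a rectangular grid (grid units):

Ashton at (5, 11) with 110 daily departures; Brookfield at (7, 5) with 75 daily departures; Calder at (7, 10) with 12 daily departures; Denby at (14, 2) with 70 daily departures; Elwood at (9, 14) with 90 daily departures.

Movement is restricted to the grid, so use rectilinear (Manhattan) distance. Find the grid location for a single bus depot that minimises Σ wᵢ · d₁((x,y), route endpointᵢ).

Manhattan distance separates: Σwᵢ(|x−xᵢ|+|y−yᵢ|) = Σwᵢ|x−xᵢ| + Σwᵢ|y−yᵢ|, so x and y are optimised independently as 1-D weighted medians.
Total weight W = 357; half = 178.5.
x-coordinate, sorted with cumulative weight:
  x=5 (Ashton, w=110) cum 110
  x=7 (Brookfield, w=75) cum 185  ← median
  x=7 (Calder, w=12) cum 197
  x=9 (Elwood, w=90) cum 287
  x=14 (Denby, w=70) cum 357
⇒ x* = 7
y-coordinate, sorted with cumulative weight:
  y=2 (Denby, w=70) cum 70
  y=5 (Brookfield, w=75) cum 145
  y=10 (Calder, w=12) cum 157
  y=11 (Ashton, w=110) cum 267  ← median
  y=14 (Elwood, w=90) cum 357
⇒ y* = 11

(7, 11)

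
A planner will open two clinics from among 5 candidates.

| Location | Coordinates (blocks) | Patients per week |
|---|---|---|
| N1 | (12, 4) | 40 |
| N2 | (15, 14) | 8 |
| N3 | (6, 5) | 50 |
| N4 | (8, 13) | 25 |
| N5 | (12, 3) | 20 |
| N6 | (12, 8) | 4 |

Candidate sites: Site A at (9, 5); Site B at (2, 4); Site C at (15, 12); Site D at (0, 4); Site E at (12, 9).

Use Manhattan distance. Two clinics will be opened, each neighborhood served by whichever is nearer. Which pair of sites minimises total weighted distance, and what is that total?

{Site A, Site C}, total 650

Evaluate every pair (each demand assigned to the nearer of the two):
  {Site A, Site C}: total = 650
  {Site A, Site E}: total = 678
  {Site A, Site B}: total = 779
  {Site A, Site D}: total = 779
  {Site B, Site E}: total = 838
  {Site D, Site E}: total = 938
  {Site C, Site E}: total = 1040
  {Site B, Site C}: total = 1114
  {Site C, Site D}: total = 1274
  {Site B, Site D}: total = 1485
Best pair: {Site A, Site C} with total 650.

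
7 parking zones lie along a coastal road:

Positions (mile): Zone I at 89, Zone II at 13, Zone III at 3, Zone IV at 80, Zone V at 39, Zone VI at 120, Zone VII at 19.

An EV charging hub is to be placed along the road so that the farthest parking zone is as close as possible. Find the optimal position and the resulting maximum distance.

location 61.5, max distance 58.5

The 1-center on a line is the midpoint of the two extreme points: leftmost at 3, rightmost at 120.
Optimal location = (3 + 120)/2 = 61.5; maximum distance = (120 − 3)/2 = 58.5.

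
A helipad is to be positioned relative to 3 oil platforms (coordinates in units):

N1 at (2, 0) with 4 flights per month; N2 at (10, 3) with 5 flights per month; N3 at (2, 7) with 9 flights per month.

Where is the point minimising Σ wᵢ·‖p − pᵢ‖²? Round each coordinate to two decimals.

(4.22, 4.33)

The minimiser of Σwᵢ‖p−pᵢ‖² is the weighted centroid p* = (Σwᵢpᵢ)/(Σwᵢ).
Σwᵢ = 18.
Σwᵢxᵢ = 4·2 + 5·10 + 9·2 = 76.
Σwᵢyᵢ = 4·0 + 5·3 + 9·7 = 78.
x* = 76/18 = 4.22, y* = 78/18 = 4.33.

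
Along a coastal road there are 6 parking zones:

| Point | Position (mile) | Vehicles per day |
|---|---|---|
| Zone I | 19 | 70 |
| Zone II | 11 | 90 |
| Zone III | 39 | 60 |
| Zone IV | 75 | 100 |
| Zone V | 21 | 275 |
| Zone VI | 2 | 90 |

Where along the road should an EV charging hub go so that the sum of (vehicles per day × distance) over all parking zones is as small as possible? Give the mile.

For a sum of weighted absolute distances on a line, the optimum is the weighted median (not the mean). Total weight W = 685; half-weight = 342.5.
Sort by position and accumulate weight:
  mile 2 (Zone VI, w=90) → cum 90
  mile 11 (Zone II, w=90) → cum 180
  mile 19 (Zone I, w=70) → cum 250
  mile 21 (Zone V, w=275) → cum 525  ≥ 342.5 → median here
  mile 39 (Zone III, w=60) → cum 585
  mile 75 (Zone IV, w=100) → cum 685
Optimal location: mile 21.

x = 21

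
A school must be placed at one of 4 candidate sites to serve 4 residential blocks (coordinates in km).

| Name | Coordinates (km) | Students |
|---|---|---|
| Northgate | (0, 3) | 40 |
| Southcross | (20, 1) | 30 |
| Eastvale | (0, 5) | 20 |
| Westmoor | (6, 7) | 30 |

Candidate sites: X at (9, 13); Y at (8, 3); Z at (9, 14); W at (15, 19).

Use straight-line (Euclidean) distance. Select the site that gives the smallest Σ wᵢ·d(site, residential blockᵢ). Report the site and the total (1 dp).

Total weighted distance at each candidate:
  X (9, 13): total = 1468.6
  Y (8, 3): total = 984.1
  Z (9, 14): total = 1562.4
  W (15, 19): total = 2298.1
Minimum is at Y with total 984.1 km.

Y, total 984.1 km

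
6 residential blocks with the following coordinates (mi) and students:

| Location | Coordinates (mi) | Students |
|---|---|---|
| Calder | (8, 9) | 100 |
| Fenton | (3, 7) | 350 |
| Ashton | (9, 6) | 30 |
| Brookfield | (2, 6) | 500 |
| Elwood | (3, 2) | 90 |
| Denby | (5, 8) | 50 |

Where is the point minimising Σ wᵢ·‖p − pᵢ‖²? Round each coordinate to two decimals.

(3.25, 6.35)

The minimiser of Σwᵢ‖p−pᵢ‖² is the weighted centroid p* = (Σwᵢpᵢ)/(Σwᵢ).
Σwᵢ = 1120.
Σwᵢxᵢ = 100·8 + 350·3 + 30·9 + 500·2 + 90·3 + 50·5 = 3640.
Σwᵢyᵢ = 100·9 + 350·7 + 30·6 + 500·6 + 90·2 + 50·8 = 7110.
x* = 3640/1120 = 3.25, y* = 7110/1120 = 6.35.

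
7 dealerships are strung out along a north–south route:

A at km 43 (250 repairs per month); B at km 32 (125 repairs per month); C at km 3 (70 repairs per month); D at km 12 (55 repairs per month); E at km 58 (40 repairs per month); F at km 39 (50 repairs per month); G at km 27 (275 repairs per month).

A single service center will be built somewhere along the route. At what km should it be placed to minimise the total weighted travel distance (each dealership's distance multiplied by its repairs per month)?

For a sum of weighted absolute distances on a line, the optimum is the weighted median (not the mean). Total weight W = 865; half-weight = 432.5.
Sort by position and accumulate weight:
  km 3 (C, w=70) → cum 70
  km 12 (D, w=55) → cum 125
  km 27 (G, w=275) → cum 400
  km 32 (B, w=125) → cum 525  ≥ 432.5 → median here
  km 39 (F, w=50) → cum 575
  km 43 (A, w=250) → cum 825
  km 58 (E, w=40) → cum 865
Optimal location: km 32.

x = 32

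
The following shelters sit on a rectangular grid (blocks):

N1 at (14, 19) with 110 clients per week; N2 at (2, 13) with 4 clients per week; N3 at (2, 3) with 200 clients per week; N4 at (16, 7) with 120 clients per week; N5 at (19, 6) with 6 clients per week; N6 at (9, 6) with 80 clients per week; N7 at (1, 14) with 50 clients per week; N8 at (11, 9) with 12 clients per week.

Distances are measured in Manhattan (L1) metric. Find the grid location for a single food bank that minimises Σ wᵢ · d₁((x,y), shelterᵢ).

(9, 7)

Manhattan distance separates: Σwᵢ(|x−xᵢ|+|y−yᵢ|) = Σwᵢ|x−xᵢ| + Σwᵢ|y−yᵢ|, so x and y are optimised independently as 1-D weighted medians.
Total weight W = 582; half = 291.
x-coordinate, sorted with cumulative weight:
  x=1 (N7, w=50) cum 50
  x=2 (N2, w=4) cum 54
  x=2 (N3, w=200) cum 254
  x=9 (N6, w=80) cum 334  ← median
  x=11 (N8, w=12) cum 346
  x=14 (N1, w=110) cum 456
  x=16 (N4, w=120) cum 576
  x=19 (N5, w=6) cum 582
⇒ x* = 9
y-coordinate, sorted with cumulative weight:
  y=3 (N3, w=200) cum 200
  y=6 (N5, w=6) cum 206
  y=6 (N6, w=80) cum 286
  y=7 (N4, w=120) cum 406  ← median
  y=9 (N8, w=12) cum 418
  y=13 (N2, w=4) cum 422
  y=14 (N7, w=50) cum 472
  y=19 (N1, w=110) cum 582
⇒ y* = 7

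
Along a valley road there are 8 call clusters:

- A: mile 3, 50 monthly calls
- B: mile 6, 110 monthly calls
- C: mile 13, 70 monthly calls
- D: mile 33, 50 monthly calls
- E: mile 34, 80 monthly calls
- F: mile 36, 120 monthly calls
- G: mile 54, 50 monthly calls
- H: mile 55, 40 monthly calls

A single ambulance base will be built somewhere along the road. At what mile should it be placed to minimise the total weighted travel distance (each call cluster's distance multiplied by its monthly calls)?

x = 34

For a sum of weighted absolute distances on a line, the optimum is the weighted median (not the mean). Total weight W = 570; half-weight = 285.
Sort by position and accumulate weight:
  mile 3 (A, w=50) → cum 50
  mile 6 (B, w=110) → cum 160
  mile 13 (C, w=70) → cum 230
  mile 33 (D, w=50) → cum 280
  mile 34 (E, w=80) → cum 360  ≥ 285 → median here
  mile 36 (F, w=120) → cum 480
  mile 54 (G, w=50) → cum 530
  mile 55 (H, w=40) → cum 570
Optimal location: mile 34.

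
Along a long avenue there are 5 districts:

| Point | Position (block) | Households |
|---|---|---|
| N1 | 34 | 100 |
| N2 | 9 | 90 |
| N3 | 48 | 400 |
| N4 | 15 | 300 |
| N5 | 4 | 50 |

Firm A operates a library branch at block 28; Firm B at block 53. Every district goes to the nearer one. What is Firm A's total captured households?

The indifferent point is the midpoint (28+53)/2 = 40.5; districts left of it (closer to Firm A at 28) go to Firm A, those right go to Firm B.
  N5 at 4 (w=50) → Firm A
  N2 at 9 (w=90) → Firm A
  N4 at 15 (w=300) → Firm A
  N1 at 34 (w=100) → Firm A
  N3 at 48 (w=400) → Firm B
Firm A captures 540; Firm B captures 400.

540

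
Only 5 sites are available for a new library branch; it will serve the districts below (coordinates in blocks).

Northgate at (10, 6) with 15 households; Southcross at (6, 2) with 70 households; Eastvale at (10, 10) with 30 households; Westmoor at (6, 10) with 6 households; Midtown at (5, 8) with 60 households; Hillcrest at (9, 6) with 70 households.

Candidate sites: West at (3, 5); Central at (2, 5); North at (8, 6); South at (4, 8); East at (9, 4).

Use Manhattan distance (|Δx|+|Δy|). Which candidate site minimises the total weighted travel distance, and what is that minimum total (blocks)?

North, total 1036 blocks

Total weighted distance at each candidate:
  West (3, 5): total = 1738
  Central (2, 5): total = 1989
  North (8, 6): total = 1036
  South (4, 8): total = 1494
  East (9, 4): total = 1279
Minimum is at North with total 1036 blocks.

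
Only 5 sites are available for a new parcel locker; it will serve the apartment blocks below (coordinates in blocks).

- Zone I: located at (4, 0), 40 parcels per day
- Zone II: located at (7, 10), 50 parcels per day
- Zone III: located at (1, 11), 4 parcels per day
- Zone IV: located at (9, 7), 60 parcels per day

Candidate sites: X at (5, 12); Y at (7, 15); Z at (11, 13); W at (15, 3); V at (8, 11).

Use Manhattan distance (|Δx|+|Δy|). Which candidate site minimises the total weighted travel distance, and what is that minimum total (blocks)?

Total weighted distance at each candidate:
  X (5, 12): total = 1280
  Y (7, 15): total = 1610
  Z (11, 13): total = 1678
  W (15, 3): total = 1998
  V (8, 11): total = 1028
Minimum is at V with total 1028 blocks.

V, total 1028 blocks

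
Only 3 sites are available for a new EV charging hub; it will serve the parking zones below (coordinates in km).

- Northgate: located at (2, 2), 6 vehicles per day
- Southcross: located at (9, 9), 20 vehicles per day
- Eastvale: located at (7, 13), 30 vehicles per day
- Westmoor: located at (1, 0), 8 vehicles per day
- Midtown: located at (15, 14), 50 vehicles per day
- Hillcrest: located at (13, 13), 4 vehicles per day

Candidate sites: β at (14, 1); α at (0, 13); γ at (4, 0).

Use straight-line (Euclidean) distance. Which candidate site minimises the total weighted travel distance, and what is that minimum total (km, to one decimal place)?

α, total 1382.0 km

Total weighted distance at each candidate:
  β (14, 1): total = 1482.1
  α (0, 13): total = 1382.0
  γ (4, 0): total = 1600.6
Minimum is at α with total 1382.0 km.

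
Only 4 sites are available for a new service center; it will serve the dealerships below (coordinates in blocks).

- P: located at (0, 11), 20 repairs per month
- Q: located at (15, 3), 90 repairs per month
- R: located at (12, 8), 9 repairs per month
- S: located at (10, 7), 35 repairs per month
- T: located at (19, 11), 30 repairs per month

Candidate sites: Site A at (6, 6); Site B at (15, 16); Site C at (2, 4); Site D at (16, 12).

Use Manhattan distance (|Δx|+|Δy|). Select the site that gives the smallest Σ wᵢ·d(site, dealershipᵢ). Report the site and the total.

Total weighted distance at each candidate:
  Site A (6, 6): total = 2087
  Site B (15, 16): total = 2429
  Site C (2, 4): total = 2671
  Site D (16, 12): total = 1817
Minimum is at Site D with total 1817 blocks.

Site D, total 1817 blocks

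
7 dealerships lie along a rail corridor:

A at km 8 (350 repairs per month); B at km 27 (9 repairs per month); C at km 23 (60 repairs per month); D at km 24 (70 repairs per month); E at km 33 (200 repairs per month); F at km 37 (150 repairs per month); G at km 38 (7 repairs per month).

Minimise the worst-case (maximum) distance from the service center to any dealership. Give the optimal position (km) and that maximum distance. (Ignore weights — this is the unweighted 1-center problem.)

The 1-center on a line is the midpoint of the two extreme points: leftmost at 8, rightmost at 38.
Optimal location = (8 + 38)/2 = 23; maximum distance = (38 − 8)/2 = 15.

location 23, max distance 15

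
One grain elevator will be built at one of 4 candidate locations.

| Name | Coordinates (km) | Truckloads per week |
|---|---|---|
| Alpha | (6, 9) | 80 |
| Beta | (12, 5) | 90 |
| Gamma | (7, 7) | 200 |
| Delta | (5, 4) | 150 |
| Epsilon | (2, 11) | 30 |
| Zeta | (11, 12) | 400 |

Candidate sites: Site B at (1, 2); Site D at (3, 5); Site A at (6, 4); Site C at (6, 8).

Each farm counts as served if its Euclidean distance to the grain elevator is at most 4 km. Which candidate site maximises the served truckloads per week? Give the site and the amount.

Site A, covering 350

Coverage radius r = 4 km; a point is covered iff (Δx)²+(Δy)² ≤ 4² = 16.
  Site B (1, 2): covers {none} → 0
  Site D (3, 5): covers {Delta} → 150
  Site A (6, 4): covers {Gamma, Delta} → 350
  Site C (6, 8): covers {Alpha, Gamma} → 280
Maximum coverage at Site A: 350 truckloads per week.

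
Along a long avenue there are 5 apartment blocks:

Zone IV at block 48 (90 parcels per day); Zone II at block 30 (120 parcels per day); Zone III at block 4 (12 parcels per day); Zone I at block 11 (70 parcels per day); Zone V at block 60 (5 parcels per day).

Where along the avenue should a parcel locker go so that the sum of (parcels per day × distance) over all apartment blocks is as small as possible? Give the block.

For a sum of weighted absolute distances on a line, the optimum is the weighted median (not the mean). Total weight W = 297; half-weight = 148.5.
Sort by position and accumulate weight:
  block 4 (Zone III, w=12) → cum 12
  block 11 (Zone I, w=70) → cum 82
  block 30 (Zone II, w=120) → cum 202  ≥ 148.5 → median here
  block 48 (Zone IV, w=90) → cum 292
  block 60 (Zone V, w=5) → cum 297
Optimal location: block 30.

x = 30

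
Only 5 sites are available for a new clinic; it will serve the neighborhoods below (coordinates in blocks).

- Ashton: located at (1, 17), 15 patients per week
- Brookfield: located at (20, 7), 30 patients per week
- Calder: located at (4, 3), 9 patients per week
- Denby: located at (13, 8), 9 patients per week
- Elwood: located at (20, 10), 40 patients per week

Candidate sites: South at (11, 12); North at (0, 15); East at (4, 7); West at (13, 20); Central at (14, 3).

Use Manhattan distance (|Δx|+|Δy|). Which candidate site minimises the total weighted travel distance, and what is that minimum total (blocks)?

Total weighted distance at each candidate:
  South (11, 12): total = 1283
  North (0, 15): total = 2209
  East (4, 7): total = 1561
  West (13, 20): total = 1847
  Central (14, 3): total = 1369
Minimum is at South with total 1283 blocks.

South, total 1283 blocks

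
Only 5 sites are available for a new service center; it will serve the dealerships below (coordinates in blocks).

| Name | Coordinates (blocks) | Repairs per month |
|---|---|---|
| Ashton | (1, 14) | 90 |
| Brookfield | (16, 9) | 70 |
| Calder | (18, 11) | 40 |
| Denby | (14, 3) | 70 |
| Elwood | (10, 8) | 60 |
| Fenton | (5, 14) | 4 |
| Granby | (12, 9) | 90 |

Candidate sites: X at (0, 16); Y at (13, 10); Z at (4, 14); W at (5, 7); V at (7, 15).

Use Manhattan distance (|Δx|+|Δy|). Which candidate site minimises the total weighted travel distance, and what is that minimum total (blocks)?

Y, total 3048 blocks

Total weighted distance at each candidate:
  X (0, 16): total = 7508
  Y (13, 10): total = 3048
  Z (4, 14): total = 5504
  W (5, 7): total = 4688
  V (7, 15): total = 5212
Minimum is at Y with total 3048 blocks.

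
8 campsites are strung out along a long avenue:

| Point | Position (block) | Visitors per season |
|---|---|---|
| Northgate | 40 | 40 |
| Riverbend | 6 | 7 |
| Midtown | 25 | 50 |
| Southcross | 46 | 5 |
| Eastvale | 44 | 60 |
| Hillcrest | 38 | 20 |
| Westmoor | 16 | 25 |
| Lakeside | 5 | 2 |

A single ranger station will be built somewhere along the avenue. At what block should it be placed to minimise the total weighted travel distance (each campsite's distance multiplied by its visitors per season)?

For a sum of weighted absolute distances on a line, the optimum is the weighted median (not the mean). Total weight W = 209; half-weight = 104.5.
Sort by position and accumulate weight:
  block 5 (Lakeside, w=2) → cum 2
  block 6 (Riverbend, w=7) → cum 9
  block 16 (Westmoor, w=25) → cum 34
  block 25 (Midtown, w=50) → cum 84
  block 38 (Hillcrest, w=20) → cum 104
  block 40 (Northgate, w=40) → cum 144  ≥ 104.5 → median here
  block 44 (Eastvale, w=60) → cum 204
  block 46 (Southcross, w=5) → cum 209
Optimal location: block 40.

x = 40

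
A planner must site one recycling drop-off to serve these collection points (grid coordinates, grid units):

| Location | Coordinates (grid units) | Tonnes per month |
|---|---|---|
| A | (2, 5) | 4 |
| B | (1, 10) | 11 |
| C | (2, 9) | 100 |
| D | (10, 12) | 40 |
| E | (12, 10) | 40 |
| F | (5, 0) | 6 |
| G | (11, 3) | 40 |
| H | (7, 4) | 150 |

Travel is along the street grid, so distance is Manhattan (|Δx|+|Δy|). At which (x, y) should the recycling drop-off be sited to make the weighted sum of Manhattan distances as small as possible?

Manhattan distance separates: Σwᵢ(|x−xᵢ|+|y−yᵢ|) = Σwᵢ|x−xᵢ| + Σwᵢ|y−yᵢ|, so x and y are optimised independently as 1-D weighted medians.
Total weight W = 391; half = 195.5.
x-coordinate, sorted with cumulative weight:
  x=1 (B, w=11) cum 11
  x=2 (A, w=4) cum 15
  x=2 (C, w=100) cum 115
  x=5 (F, w=6) cum 121
  x=7 (H, w=150) cum 271  ← median
  x=10 (D, w=40) cum 311
  x=11 (G, w=40) cum 351
  x=12 (E, w=40) cum 391
⇒ x* = 7
y-coordinate, sorted with cumulative weight:
  y=0 (F, w=6) cum 6
  y=3 (G, w=40) cum 46
  y=4 (H, w=150) cum 196  ← median
  y=5 (A, w=4) cum 200
  y=9 (C, w=100) cum 300
  y=10 (B, w=11) cum 311
  y=10 (E, w=40) cum 351
  y=12 (D, w=40) cum 391
⇒ y* = 4

(7, 4)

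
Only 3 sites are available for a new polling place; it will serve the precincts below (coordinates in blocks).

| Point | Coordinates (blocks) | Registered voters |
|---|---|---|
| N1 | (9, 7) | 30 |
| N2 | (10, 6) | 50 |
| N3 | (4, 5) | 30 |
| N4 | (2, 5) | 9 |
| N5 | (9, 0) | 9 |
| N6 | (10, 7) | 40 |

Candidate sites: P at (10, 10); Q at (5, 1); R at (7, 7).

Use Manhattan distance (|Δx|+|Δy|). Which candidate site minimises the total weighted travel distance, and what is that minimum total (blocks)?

Total weighted distance at each candidate:
  P (10, 10): total = 986
  Q (5, 1): total = 1498
  R (7, 7): total = 674
Minimum is at R with total 674 blocks.

R, total 674 blocks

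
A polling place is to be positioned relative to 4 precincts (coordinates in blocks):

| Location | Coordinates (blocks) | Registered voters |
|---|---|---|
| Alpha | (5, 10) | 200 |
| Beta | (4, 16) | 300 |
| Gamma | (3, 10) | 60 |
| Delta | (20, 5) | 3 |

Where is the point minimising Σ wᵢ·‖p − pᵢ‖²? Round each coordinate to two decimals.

(4.33, 13.17)

The minimiser of Σwᵢ‖p−pᵢ‖² is the weighted centroid p* = (Σwᵢpᵢ)/(Σwᵢ).
Σwᵢ = 563.
Σwᵢxᵢ = 200·5 + 300·4 + 60·3 + 3·20 = 2440.
Σwᵢyᵢ = 200·10 + 300·16 + 60·10 + 3·5 = 7415.
x* = 2440/563 = 4.33, y* = 7415/563 = 13.17.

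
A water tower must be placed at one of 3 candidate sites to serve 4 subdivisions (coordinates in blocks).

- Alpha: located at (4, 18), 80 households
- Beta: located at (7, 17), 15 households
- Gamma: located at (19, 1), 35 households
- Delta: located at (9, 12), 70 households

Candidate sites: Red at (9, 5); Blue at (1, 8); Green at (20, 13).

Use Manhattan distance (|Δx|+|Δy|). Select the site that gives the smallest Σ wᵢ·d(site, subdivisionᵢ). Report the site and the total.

Red, total 2630 blocks

Total weighted distance at each candidate:
  Red (9, 5): total = 2630
  Blue (1, 8): total = 2980
  Green (20, 13): total = 3230
Minimum is at Red with total 2630 blocks.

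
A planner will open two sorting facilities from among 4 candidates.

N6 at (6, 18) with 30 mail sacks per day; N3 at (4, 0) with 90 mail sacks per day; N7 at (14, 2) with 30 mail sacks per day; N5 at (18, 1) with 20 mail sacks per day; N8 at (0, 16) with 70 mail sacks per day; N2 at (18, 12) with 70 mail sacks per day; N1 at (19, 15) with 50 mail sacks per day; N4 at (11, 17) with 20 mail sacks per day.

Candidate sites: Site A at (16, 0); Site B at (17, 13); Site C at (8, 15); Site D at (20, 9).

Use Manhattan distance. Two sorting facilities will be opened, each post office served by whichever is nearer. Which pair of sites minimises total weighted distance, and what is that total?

{Site A, Site C}, total 3600

Evaluate every pair (each demand assigned to the nearer of the two):
  {Site A, Site C}: total = 3600
  {Site B, Site C}: total = 3610
  {Site A, Site B}: total = 3680
  {Site C, Site D}: total = 3880
  {Site A, Site D}: total = 4880
  {Site B, Site D}: total = 5260
Best pair: {Site A, Site C} with total 3600.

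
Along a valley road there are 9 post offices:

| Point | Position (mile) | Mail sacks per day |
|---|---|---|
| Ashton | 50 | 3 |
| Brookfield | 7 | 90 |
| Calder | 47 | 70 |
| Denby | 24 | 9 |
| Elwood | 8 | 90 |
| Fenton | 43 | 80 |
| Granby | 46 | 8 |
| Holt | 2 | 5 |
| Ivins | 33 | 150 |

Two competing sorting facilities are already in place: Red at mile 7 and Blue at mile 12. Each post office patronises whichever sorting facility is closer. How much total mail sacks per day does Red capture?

185

The indifferent point is the midpoint (7+12)/2 = 9.5; post offices left of it (closer to Red at 7) go to Red, those right go to Blue.
  Holt at 2 (w=5) → Red
  Brookfield at 7 (w=90) → Red
  Elwood at 8 (w=90) → Red
  Denby at 24 (w=9) → Blue
  Ivins at 33 (w=150) → Blue
  Fenton at 43 (w=80) → Blue
  Granby at 46 (w=8) → Blue
  Calder at 47 (w=70) → Blue
  Ashton at 50 (w=3) → Blue
Red captures 185; Blue captures 320.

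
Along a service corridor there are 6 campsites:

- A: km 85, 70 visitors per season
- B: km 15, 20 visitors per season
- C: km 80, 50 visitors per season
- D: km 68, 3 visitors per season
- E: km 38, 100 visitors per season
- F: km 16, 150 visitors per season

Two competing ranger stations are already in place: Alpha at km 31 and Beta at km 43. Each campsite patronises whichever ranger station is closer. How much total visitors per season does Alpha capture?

The indifferent point is the midpoint (31+43)/2 = 37; campsites left of it (closer to Alpha at 31) go to Alpha, those right go to Beta.
  B at 15 (w=20) → Alpha
  F at 16 (w=150) → Alpha
  E at 38 (w=100) → Beta
  D at 68 (w=3) → Beta
  C at 80 (w=50) → Beta
  A at 85 (w=70) → Beta
Alpha captures 170; Beta captures 223.

170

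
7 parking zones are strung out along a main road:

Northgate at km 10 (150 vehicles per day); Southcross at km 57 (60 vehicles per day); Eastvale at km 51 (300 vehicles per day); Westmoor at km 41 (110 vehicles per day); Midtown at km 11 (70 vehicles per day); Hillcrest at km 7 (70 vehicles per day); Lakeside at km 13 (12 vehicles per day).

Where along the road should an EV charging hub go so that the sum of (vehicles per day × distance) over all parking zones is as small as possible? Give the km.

For a sum of weighted absolute distances on a line, the optimum is the weighted median (not the mean). Total weight W = 772; half-weight = 386.
Sort by position and accumulate weight:
  km 7 (Hillcrest, w=70) → cum 70
  km 10 (Northgate, w=150) → cum 220
  km 11 (Midtown, w=70) → cum 290
  km 13 (Lakeside, w=12) → cum 302
  km 41 (Westmoor, w=110) → cum 412  ≥ 386 → median here
  km 51 (Eastvale, w=300) → cum 712
  km 57 (Southcross, w=60) → cum 772
Optimal location: km 41.

x = 41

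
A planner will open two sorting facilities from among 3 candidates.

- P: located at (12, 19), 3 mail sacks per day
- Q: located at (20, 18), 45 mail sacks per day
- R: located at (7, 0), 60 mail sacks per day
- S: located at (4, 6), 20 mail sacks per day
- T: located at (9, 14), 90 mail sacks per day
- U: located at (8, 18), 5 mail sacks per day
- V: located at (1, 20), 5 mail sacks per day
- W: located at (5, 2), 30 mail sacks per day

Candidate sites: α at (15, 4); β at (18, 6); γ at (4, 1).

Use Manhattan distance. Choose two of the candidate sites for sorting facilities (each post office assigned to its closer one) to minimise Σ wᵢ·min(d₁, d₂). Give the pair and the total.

Evaluate every pair (each demand assigned to the nearer of the two):
  {β, γ}: total = 2832
  {α, γ}: total = 2964
  {α, β}: total = 3719
Best pair: {β, γ} with total 2832.

{β, γ}, total 2832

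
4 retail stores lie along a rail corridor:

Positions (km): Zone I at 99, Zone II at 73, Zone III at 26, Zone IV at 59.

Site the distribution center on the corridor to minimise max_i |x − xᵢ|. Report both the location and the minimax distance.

The 1-center on a line is the midpoint of the two extreme points: leftmost at 26, rightmost at 99.
Optimal location = (26 + 99)/2 = 62.5; maximum distance = (99 − 26)/2 = 36.5.

location 62.5, max distance 36.5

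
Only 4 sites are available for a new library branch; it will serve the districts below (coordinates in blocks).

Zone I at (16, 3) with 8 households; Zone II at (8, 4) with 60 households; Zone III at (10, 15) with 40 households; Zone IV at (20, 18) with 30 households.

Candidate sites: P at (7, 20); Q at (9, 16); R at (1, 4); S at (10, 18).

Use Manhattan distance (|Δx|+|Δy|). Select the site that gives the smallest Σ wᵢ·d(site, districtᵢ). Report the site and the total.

Q, total 1410 blocks

Total weighted distance at each candidate:
  P (7, 20): total = 1998
  Q (9, 16): total = 1410
  R (1, 4): total = 2338
  S (10, 18): total = 1548
Minimum is at Q with total 1410 blocks.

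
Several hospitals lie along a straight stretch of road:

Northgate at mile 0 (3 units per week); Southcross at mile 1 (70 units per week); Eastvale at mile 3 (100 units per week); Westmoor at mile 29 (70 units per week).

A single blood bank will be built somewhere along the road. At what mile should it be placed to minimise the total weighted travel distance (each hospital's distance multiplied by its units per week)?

For a sum of weighted absolute distances on a line, the optimum is the weighted median (not the mean). Total weight W = 243; half-weight = 121.5.
Sort by position and accumulate weight:
  mile 0 (Northgate, w=3) → cum 3
  mile 1 (Southcross, w=70) → cum 73
  mile 3 (Eastvale, w=100) → cum 173  ≥ 121.5 → median here
  mile 29 (Westmoor, w=70) → cum 243
Optimal location: mile 3.

x = 3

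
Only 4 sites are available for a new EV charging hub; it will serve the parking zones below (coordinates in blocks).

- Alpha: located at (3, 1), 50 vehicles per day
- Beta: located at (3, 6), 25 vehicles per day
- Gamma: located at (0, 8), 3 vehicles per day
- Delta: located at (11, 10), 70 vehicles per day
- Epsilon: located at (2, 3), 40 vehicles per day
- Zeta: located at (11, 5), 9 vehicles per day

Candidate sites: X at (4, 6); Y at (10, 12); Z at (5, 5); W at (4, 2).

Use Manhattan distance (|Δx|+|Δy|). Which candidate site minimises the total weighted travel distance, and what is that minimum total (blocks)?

X, total 1385 blocks

Total weighted distance at each candidate:
  X (4, 6): total = 1385
  Y (10, 12): total = 2229
  Z (5, 5): total = 1423
  W (4, 2): total = 1515
Minimum is at X with total 1385 blocks.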